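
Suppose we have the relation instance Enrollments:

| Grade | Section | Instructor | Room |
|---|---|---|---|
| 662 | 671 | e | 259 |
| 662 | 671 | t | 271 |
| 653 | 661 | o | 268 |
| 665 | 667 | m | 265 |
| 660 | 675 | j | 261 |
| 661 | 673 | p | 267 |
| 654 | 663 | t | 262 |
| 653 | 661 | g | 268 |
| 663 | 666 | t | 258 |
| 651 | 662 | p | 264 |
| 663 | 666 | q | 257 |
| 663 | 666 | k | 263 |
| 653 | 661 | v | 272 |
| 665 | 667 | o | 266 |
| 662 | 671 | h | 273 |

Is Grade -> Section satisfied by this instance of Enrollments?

Yes

Grade=662: 3 rows → Section = 671, 671, 671 ✓
Grade=653: 3 rows → Section = 661, 661, 661 ✓
Grade=665: 2 rows → Section = 667, 667 ✓
Grade=660: 1 row → Section = 675 ✓
Grade=661: 1 row → Section = 673 ✓
Grade=654: 1 row → Section = 663 ✓
Grade=663: 3 rows → Section = 666, 666, 666 ✓
Grade=651: 1 row → Section = 662 ✓
Every Grade value is associated with a single Section value, so Grade -> Section holds.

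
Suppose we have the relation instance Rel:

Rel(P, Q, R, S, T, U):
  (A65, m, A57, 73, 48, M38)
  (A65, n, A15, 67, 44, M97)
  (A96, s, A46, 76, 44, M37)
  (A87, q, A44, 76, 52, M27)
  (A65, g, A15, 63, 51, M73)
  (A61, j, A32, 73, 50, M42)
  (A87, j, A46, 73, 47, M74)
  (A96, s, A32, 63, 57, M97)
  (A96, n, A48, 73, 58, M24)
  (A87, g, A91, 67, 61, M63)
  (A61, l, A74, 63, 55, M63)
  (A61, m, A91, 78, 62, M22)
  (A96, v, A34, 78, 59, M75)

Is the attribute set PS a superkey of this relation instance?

Yes

All 13 rows have distinct PS values, so PS → (all attributes) holds and PS is a superkey.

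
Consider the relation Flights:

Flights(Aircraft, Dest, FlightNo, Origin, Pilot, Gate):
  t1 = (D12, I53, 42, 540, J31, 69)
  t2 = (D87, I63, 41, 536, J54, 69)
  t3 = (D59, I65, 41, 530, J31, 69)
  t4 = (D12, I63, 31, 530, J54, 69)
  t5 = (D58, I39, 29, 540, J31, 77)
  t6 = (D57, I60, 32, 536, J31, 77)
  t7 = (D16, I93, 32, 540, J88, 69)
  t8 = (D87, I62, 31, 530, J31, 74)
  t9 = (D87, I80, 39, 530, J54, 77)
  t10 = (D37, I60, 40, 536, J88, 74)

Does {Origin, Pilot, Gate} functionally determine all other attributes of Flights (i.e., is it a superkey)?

All 10 rows have distinct {Origin, Pilot, Gate} values, so {Origin, Pilot, Gate} → (all attributes) holds and {Origin, Pilot, Gate} is a superkey.

Yes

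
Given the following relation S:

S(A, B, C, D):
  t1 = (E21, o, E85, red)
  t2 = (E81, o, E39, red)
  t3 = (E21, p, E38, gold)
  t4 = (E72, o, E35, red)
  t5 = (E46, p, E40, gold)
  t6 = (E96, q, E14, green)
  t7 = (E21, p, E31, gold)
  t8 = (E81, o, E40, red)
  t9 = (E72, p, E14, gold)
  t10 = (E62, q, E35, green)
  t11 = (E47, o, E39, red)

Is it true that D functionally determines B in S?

D=red: rows 1, 2, 4, 8, 11 → B = o, o, o, o, o ✓
D=gold: rows 3, 5, 7, 9 → B = p, p, p, p ✓
D=green: rows 6, 10 → B = q, q ✓
Every D value is associated with a single B value, so D -> B holds.

Yes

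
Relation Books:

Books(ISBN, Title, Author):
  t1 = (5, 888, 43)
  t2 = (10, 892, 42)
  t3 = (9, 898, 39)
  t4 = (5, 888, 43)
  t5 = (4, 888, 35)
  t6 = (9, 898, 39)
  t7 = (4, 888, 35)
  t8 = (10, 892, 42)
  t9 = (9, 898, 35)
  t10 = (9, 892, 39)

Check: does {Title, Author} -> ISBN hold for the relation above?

Yes

(Title=888, Author=43): rows 1, 4 → ISBN = 5, 5 ✓
(Title=892, Author=42): rows 2, 8 → ISBN = 10, 10 ✓
(Title=898, Author=39): rows 3, 6 → ISBN = 9, 9 ✓
(Title=888, Author=35): rows 5, 7 → ISBN = 4, 4 ✓
(Title=898, Author=35): row 9 → ISBN = 9 ✓
(Title=892, Author=39): row 10 → ISBN = 9 ✓
Every {Title, Author} value is associated with a single ISBN value, so {Title, Author} -> ISBN holds.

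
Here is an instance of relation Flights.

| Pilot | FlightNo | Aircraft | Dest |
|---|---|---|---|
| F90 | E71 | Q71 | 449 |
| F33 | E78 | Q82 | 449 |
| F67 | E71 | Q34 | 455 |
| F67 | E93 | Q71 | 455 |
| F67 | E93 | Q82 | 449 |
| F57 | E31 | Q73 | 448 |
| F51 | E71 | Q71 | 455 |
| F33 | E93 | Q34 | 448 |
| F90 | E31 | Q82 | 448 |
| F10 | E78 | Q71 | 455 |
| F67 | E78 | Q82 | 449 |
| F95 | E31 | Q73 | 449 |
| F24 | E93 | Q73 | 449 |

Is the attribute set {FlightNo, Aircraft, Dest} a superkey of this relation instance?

No

Two distinct rows share (FlightNo=E78, Aircraft=Q82, Dest=449), so {FlightNo, Aircraft, Dest} does not determine every attribute — not a superkey.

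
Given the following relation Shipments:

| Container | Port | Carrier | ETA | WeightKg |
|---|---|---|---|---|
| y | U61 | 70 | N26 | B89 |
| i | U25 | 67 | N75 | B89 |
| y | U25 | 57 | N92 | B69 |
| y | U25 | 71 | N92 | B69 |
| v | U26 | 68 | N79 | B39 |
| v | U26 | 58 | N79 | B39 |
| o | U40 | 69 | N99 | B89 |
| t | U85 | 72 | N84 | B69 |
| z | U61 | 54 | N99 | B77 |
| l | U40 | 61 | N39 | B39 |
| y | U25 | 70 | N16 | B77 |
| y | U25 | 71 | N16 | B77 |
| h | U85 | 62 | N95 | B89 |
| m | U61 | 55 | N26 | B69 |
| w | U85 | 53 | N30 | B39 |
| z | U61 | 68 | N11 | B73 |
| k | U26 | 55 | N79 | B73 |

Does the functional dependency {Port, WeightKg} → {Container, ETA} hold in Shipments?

Yes

(Port=U61, WeightKg=B89): 1 row → {Container,ETA} = (y, N26) ✓
(Port=U25, WeightKg=B89): 1 row → {Container,ETA} = (i, N75) ✓
(Port=U25, WeightKg=B69): 2 rows → {Container,ETA} = (y, N92), (y, N92) ✓
(Port=U26, WeightKg=B39): 2 rows → {Container,ETA} = (v, N79), (v, N79) ✓
(Port=U40, WeightKg=B89): 1 row → {Container,ETA} = (o, N99) ✓
(Port=U85, WeightKg=B69): 1 row → {Container,ETA} = (t, N84) ✓
(Port=U61, WeightKg=B77): 1 row → {Container,ETA} = (z, N99) ✓
(Port=U40, WeightKg=B39): 1 row → {Container,ETA} = (l, N39) ✓
(Port=U25, WeightKg=B77): 2 rows → {Container,ETA} = (y, N16), (y, N16) ✓
(Port=U85, WeightKg=B89): 1 row → {Container,ETA} = (h, N95) ✓
(Port=U61, WeightKg=B69): 1 row → {Container,ETA} = (m, N26) ✓
(Port=U85, WeightKg=B39): 1 row → {Container,ETA} = (w, N30) ✓
(Port=U61, WeightKg=B73): 1 row → {Container,ETA} = (z, N11) ✓
(Port=U26, WeightKg=B73): 1 row → {Container,ETA} = (k, N79) ✓
Every {Port, WeightKg} value is associated with a single {Container, ETA} value, so {Port, WeightKg} → {Container, ETA} holds.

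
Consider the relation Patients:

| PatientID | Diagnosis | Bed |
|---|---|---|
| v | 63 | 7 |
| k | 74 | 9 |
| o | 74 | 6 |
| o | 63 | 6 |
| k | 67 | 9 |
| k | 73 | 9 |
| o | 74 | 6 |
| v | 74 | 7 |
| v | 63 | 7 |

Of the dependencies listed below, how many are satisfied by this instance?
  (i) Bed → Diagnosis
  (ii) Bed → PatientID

1

(i) Bed → Diagnosis: Bed=7: 3 rows → Diagnosis takes values {63, 74} — violation; Bed=9: 3 rows → Diagnosis takes values {74, 67, 73} — violation; Bed=6: 3 rows → Diagnosis takes values {74, 63} — violation — fails.
(ii) Bed → PatientID: every LHS value maps to a single RHS value — holds.
1 of the 2 dependencies holds.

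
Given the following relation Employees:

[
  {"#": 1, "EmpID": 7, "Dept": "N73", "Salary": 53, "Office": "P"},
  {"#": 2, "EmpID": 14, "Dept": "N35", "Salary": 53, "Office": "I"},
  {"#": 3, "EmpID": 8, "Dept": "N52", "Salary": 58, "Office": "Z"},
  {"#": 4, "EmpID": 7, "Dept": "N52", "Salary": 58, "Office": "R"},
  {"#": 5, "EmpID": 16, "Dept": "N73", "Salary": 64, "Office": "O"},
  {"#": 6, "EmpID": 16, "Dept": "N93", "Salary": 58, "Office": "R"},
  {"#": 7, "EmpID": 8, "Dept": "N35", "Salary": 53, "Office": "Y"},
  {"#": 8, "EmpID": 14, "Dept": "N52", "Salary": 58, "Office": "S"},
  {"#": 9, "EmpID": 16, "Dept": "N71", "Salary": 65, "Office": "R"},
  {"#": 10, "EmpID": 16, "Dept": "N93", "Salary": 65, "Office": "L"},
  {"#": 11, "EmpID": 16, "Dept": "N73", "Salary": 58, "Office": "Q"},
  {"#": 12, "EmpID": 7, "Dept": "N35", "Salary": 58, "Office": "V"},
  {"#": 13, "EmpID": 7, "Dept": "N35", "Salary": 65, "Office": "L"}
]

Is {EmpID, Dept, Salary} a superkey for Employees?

All 13 rows have distinct {EmpID, Dept, Salary} values, so {EmpID, Dept, Salary} → (all attributes) holds and {EmpID, Dept, Salary} is a superkey.

Yes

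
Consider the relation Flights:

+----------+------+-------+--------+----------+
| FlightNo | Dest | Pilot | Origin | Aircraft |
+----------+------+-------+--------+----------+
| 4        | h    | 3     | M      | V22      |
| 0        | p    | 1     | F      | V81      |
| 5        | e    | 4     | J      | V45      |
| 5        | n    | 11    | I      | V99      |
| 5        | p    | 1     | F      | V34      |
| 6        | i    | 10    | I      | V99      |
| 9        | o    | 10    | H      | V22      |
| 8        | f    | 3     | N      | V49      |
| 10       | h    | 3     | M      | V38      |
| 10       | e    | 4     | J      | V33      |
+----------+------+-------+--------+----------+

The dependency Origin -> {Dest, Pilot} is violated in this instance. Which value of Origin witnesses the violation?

Origin=M: 2 rows → {Dest,Pilot} = (h, 3), (h, 3) ✓
Origin=F: 2 rows → {Dest,Pilot} = (p, 1), (p, 1) ✓
Origin=J: 2 rows → {Dest,Pilot} = (e, 4), (e, 4) ✓
Origin=I: 2 rows → {Dest,Pilot} takes values {(n, 11), (i, 10)} — violation
Origin=H: 1 row → {Dest,Pilot} = (o, 10) ✓
Origin=N: 1 row → {Dest,Pilot} = (f, 3) ✓
The only Origin value with inconsistent RHS is Origin=I.

I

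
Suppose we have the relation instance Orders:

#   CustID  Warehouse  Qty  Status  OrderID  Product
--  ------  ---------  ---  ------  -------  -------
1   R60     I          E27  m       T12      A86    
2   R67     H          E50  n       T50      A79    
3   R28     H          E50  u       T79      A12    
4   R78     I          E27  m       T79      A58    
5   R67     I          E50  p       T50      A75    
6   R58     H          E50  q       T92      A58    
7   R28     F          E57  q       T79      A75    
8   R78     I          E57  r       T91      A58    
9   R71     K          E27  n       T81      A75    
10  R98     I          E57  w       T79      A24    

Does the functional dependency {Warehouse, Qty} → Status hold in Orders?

No

(Warehouse=I, Qty=E27): rows 1, 4 → Status = m, m ✓
(Warehouse=H, Qty=E50): rows 2, 3, 6 → Status takes values {n, u, q} — violation
(Warehouse=I, Qty=E50): row 5 → Status = p ✓
(Warehouse=F, Qty=E57): row 7 → Status = q ✓
(Warehouse=I, Qty=E57): rows 8, 10 → Status takes values {r, w} — violation
(Warehouse=K, Qty=E27): row 9 → Status = n ✓
Two rows agree on {Warehouse, Qty} but differ on Status, so {Warehouse, Qty} → Status does not hold.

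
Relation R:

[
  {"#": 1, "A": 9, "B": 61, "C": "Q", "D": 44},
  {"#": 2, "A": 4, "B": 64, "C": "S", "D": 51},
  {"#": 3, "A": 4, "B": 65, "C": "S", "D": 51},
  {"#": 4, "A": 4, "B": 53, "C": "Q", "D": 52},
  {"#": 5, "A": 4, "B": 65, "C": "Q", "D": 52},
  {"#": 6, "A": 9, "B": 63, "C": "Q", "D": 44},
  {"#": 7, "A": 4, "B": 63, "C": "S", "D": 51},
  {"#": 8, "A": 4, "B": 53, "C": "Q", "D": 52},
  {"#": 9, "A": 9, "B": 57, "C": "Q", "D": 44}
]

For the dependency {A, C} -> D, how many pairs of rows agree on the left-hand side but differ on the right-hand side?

0

(A=9, C=Q): all 3 rows agree on D — 0 pairs.
(A=4, C=S): all 3 rows agree on D — 0 pairs.
(A=4, C=Q): all 3 rows agree on D — 0 pairs.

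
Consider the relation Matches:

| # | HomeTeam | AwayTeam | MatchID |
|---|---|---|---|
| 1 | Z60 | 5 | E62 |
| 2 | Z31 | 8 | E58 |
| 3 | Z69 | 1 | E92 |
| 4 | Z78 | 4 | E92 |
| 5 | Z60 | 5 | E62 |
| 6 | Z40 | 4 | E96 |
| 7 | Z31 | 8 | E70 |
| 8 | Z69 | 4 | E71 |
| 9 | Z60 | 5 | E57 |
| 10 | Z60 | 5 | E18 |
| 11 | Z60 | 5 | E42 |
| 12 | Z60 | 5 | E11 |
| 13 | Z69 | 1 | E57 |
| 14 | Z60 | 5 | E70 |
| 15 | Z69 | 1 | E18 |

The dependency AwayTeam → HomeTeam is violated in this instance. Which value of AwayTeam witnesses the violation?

AwayTeam=5: rows 1, 5, 9, 10, 11, 12, 14 → HomeTeam = Z60, Z60, Z60, Z60, Z60, Z60, Z60 ✓
AwayTeam=8: rows 2, 7 → HomeTeam = Z31, Z31 ✓
AwayTeam=1: rows 3, 13, 15 → HomeTeam = Z69, Z69, Z69 ✓
AwayTeam=4: rows 4, 6, 8 → HomeTeam takes values {Z78, Z40, Z69} — violation
The only AwayTeam value with inconsistent HomeTeam is AwayTeam=4.

4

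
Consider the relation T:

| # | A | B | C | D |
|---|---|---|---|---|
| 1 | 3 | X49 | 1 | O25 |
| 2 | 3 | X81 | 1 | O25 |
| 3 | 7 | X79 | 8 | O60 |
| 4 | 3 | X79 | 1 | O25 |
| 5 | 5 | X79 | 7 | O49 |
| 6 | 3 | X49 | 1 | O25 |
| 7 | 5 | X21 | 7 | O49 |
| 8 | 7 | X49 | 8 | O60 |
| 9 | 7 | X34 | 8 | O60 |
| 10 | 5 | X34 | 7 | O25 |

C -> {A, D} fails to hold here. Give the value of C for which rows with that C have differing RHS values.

7

C=1: rows 1, 2, 4, 6 → {A,D} = (3, O25), (3, O25), (3, O25), (3, O25) ✓
C=8: rows 3, 8, 9 → {A,D} = (7, O60), (7, O60), (7, O60) ✓
C=7: rows 5, 7, 10 → {A,D} takes values {(5, O49), (5, O25)} — violation
The only C value with inconsistent RHS is C=7.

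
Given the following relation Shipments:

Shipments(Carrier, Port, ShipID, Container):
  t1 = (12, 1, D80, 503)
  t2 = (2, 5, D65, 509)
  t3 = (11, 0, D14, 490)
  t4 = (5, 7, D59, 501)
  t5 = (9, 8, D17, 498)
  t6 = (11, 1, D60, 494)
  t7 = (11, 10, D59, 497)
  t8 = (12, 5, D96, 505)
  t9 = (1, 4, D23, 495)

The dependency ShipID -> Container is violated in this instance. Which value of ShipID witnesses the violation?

ShipID=D80: row 1 → Container = 503 ✓
ShipID=D65: row 2 → Container = 509 ✓
ShipID=D14: row 3 → Container = 490 ✓
ShipID=D59: rows 4, 7 → Container takes values {501, 497} — violation
ShipID=D17: row 5 → Container = 498 ✓
ShipID=D60: row 6 → Container = 494 ✓
ShipID=D96: row 8 → Container = 505 ✓
ShipID=D23: row 9 → Container = 495 ✓
The only ShipID value with inconsistent Container is ShipID=D59.

D59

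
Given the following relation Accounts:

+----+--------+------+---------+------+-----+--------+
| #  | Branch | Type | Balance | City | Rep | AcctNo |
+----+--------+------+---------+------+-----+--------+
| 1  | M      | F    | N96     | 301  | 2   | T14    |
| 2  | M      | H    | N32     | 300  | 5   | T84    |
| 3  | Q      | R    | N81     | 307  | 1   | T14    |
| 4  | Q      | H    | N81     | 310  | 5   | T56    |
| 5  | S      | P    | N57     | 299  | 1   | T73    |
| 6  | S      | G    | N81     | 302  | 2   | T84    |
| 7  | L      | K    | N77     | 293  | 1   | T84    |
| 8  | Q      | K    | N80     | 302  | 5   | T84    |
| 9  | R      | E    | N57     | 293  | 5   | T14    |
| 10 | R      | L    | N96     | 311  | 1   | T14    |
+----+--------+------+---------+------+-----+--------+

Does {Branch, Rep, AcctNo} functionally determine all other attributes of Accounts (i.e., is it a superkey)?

All 10 rows have distinct {Branch, Rep, AcctNo} values, so {Branch, Rep, AcctNo} → (all attributes) holds and {Branch, Rep, AcctNo} is a superkey.

Yes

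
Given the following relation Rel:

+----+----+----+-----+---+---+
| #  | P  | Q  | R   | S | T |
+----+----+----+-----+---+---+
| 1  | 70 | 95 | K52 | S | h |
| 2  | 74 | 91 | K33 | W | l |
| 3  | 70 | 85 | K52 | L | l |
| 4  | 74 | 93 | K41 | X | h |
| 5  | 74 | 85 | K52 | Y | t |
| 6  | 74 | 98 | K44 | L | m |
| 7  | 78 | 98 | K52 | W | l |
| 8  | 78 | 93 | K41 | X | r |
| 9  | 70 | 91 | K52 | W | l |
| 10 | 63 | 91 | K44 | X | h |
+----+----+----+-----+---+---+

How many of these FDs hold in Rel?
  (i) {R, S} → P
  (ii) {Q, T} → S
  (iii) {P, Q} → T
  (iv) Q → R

2

(i) {R, S} → P: (R=K41, S=X): rows 4, 8 → P takes values {74, 78} — violation; (R=K52, S=W): rows 7, 9 → P takes values {78, 70} — violation — fails.
(ii) {Q, T} → S: every LHS value maps to a single RHS value — holds.
(iii) {P, Q} → T: every LHS value maps to a single RHS value — holds.
(iv) Q → R: Q=91: rows 2, 9, 10 → R takes values {K33, K52, K44} — violation; Q=98: rows 6, 7 → R takes values {K44, K52} — violation — fails.
2 of the 4 dependencies hold.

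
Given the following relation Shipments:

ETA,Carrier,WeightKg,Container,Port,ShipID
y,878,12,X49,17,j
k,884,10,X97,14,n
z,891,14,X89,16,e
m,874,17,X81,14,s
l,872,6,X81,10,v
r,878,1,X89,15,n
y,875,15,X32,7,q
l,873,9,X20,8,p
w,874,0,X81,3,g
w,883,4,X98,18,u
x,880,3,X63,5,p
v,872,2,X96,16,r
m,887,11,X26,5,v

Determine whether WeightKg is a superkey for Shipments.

All 13 rows have distinct WeightKg values, so WeightKg → (all attributes) holds and WeightKg is a superkey.

Yes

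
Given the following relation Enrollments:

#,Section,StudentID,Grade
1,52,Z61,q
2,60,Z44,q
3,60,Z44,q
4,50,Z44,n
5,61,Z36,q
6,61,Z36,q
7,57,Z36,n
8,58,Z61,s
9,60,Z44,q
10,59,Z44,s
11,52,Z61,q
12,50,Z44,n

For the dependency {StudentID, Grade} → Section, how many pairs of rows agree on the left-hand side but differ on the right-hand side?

(StudentID=Z61, Grade=q): all 2 rows agree on Section — 0 pairs.
(StudentID=Z44, Grade=q): all 3 rows agree on Section — 0 pairs.
(StudentID=Z44, Grade=n): all 2 rows agree on Section — 0 pairs.
(StudentID=Z36, Grade=q): all 2 rows agree on Section — 0 pairs.

0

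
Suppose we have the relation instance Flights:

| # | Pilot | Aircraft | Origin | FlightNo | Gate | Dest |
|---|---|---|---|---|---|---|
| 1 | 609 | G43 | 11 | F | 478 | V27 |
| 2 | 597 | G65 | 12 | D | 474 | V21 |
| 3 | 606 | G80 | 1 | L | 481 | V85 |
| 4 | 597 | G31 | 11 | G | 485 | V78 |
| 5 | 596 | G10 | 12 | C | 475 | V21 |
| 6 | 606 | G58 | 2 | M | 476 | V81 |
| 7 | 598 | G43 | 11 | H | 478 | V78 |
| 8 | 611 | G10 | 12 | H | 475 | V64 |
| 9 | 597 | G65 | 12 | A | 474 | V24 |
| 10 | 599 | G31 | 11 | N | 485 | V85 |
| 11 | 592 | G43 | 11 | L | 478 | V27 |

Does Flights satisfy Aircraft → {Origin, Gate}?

Aircraft=G43: rows 1, 7, 11 → {Origin,Gate} = (11, 478), (11, 478), (11, 478) ✓
Aircraft=G65: rows 2, 9 → {Origin,Gate} = (12, 474), (12, 474) ✓
Aircraft=G80: row 3 → {Origin,Gate} = (1, 481) ✓
Aircraft=G31: rows 4, 10 → {Origin,Gate} = (11, 485), (11, 485) ✓
Aircraft=G10: rows 5, 8 → {Origin,Gate} = (12, 475), (12, 475) ✓
Aircraft=G58: row 6 → {Origin,Gate} = (2, 476) ✓
Every Aircraft value is associated with a single {Origin, Gate} value, so Aircraft → {Origin, Gate} holds.

Yes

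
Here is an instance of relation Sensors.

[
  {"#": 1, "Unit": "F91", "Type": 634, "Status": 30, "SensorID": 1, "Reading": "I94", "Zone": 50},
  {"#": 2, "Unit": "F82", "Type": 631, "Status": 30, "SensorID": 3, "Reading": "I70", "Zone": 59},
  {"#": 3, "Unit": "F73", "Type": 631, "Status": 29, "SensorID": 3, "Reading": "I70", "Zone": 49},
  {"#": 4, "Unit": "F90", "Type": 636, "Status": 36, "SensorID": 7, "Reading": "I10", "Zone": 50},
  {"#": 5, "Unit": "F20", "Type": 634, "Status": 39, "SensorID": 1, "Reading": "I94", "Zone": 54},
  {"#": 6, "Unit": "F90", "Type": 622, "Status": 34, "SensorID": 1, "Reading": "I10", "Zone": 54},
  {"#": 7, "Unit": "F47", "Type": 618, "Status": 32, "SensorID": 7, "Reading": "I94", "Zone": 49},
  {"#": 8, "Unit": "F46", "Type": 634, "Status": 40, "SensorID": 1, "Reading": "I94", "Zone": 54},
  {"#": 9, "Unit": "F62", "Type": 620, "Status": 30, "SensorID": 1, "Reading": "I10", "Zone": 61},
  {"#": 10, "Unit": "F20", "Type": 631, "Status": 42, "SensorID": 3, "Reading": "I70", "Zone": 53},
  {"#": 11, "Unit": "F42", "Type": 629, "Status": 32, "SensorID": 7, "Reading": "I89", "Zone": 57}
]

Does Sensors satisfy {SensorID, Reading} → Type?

No

(SensorID=1, Reading=I94): rows 1, 5, 8 → Type = 634, 634, 634 ✓
(SensorID=3, Reading=I70): rows 2, 3, 10 → Type = 631, 631, 631 ✓
(SensorID=7, Reading=I10): row 4 → Type = 636 ✓
(SensorID=1, Reading=I10): rows 6, 9 → Type takes values {622, 620} — violation
(SensorID=7, Reading=I94): row 7 → Type = 618 ✓
(SensorID=7, Reading=I89): row 11 → Type = 629 ✓
Two rows agree on {SensorID, Reading} but differ on Type, so {SensorID, Reading} → Type does not hold.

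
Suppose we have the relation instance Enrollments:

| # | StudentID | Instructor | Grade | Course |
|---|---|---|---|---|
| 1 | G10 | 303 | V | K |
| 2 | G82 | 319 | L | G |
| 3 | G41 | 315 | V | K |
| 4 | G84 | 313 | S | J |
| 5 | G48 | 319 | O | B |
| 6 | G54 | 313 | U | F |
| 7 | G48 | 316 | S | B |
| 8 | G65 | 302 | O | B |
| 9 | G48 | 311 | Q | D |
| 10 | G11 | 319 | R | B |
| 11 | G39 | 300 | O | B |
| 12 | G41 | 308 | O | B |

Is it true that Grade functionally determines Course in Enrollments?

No

Grade=V: rows 1, 3 → Course = K, K ✓
Grade=L: row 2 → Course = G ✓
Grade=S: rows 4, 7 → Course takes values {J, B} — violation
Grade=O: rows 5, 8, 11, 12 → Course = B, B, B, B ✓
Grade=U: row 6 → Course = F ✓
Grade=Q: row 9 → Course = D ✓
Grade=R: row 10 → Course = B ✓
Two rows agree on Grade but differ on Course, so Grade → Course does not hold.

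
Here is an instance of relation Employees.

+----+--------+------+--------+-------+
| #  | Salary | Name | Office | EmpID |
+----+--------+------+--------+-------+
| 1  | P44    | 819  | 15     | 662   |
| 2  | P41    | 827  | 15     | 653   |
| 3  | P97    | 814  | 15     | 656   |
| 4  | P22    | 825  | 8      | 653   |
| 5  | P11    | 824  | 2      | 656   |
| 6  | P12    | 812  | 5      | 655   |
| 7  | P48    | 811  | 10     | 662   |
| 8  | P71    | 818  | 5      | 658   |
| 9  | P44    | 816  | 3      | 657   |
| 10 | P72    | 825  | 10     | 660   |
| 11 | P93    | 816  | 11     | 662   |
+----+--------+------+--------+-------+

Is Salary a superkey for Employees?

No

Rows 1 and 9 have the same Salary value Salary=P44 but are distinct tuples, so Salary does not determine every attribute — not a superkey.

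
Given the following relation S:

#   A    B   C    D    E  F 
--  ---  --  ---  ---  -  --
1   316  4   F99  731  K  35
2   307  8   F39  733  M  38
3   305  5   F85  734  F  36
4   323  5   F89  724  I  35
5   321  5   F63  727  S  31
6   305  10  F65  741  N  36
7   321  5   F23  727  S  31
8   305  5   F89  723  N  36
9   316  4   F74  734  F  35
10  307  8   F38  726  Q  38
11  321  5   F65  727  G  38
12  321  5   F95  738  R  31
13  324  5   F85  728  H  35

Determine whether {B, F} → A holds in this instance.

No

(B=4, F=35): rows 1, 9 → A = 316, 316 ✓
(B=8, F=38): rows 2, 10 → A = 307, 307 ✓
(B=5, F=36): rows 3, 8 → A = 305, 305 ✓
(B=5, F=35): rows 4, 13 → A takes values {323, 324} — violation
(B=5, F=31): rows 5, 7, 12 → A = 321, 321, 321 ✓
(B=10, F=36): row 6 → A = 305 ✓
(B=5, F=38): row 11 → A = 321 ✓
Two rows agree on {B, F} but differ on A, so {B, F} → A does not hold.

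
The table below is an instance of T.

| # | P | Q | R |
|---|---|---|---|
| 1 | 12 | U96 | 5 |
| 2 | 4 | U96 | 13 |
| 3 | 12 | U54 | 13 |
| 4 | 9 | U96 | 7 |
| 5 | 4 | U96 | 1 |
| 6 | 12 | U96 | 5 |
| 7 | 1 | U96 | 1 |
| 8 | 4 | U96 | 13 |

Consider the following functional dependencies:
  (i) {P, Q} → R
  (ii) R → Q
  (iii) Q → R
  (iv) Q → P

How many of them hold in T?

(i) {P, Q} → R: (P=4, Q=U96): rows 2, 5, 8 → R takes values {13, 1} — violation — fails.
(ii) R → Q: R=13: rows 2, 3, 8 → Q takes values {U96, U54} — violation — fails.
(iii) Q → R: Q=U96: rows 1, 2, 4, 5, 6, 7, 8 → R takes values {5, 13, 7, 1} — violation — fails.
(iv) Q → P: Q=U96: rows 1, 2, 4, 5, 6, 7, 8 → P takes values {12, 4, 9, 1} — violation — fails.
None of the 4 dependencies hold.

0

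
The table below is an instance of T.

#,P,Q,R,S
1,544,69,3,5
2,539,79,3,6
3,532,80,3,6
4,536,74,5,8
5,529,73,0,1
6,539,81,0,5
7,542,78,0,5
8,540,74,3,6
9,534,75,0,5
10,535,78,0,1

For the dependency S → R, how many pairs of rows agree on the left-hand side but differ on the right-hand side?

S=5: violating pairs (1,6), (1,7), (1,9) — 3 pairs.
S=6: all 3 rows agree on R — 0 pairs.
S=1: all 2 rows agree on R — 0 pairs.

3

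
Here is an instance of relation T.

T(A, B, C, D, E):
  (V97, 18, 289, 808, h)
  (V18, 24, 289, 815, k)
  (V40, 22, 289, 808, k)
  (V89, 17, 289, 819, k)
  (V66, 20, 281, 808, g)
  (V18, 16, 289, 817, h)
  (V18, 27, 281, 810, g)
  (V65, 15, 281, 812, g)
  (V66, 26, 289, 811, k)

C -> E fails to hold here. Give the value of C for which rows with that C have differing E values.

289

C=289: 6 rows → E takes values {h, k} — violation
C=281: 3 rows → E = g, g, g ✓
The only C value with inconsistent E is C=289.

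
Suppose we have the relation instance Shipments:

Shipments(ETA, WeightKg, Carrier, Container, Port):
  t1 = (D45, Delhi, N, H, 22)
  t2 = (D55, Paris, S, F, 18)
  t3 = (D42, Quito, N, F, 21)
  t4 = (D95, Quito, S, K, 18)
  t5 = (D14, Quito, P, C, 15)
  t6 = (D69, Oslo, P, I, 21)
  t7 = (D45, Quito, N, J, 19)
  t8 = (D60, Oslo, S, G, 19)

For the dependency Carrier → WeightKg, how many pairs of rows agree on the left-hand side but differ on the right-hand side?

Carrier=N: violating pairs (1,3), (1,7) — 2 pairs.
Carrier=S: violating pairs (2,4), (2,8), (4,8) — 3 pairs.
Carrier=P: violating pairs (5,6) — 1 pair.

6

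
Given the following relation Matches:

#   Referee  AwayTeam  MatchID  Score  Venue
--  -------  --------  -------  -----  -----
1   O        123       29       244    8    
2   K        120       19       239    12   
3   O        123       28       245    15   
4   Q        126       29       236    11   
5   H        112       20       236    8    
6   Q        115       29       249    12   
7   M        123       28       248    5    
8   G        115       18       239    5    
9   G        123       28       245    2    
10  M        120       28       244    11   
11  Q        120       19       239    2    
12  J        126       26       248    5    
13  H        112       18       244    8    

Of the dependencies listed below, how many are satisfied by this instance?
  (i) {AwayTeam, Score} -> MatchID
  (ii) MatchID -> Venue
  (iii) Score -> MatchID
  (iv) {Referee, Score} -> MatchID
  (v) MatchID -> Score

(i) {AwayTeam, Score} -> MatchID: every LHS value maps to a single RHS value — holds.
(ii) MatchID -> Venue: MatchID=29: rows 1, 4, 6 → Venue takes values {8, 11, 12} — violation; MatchID=19: rows 2, 11 → Venue takes values {12, 2} — violation; MatchID=28: rows 3, 7, 9, 10 → Venue takes values {15, 5, 2, 11} — violation; MatchID=18: rows 8, 13 → Venue takes values {5, 8} — violation — fails.
(iii) Score -> MatchID: Score=244: rows 1, 10, 13 → MatchID takes values {29, 28, 18} — violation; Score=239: rows 2, 8, 11 → MatchID takes values {19, 18} — violation; Score=236: rows 4, 5 → MatchID takes values {29, 20} — violation; Score=248: rows 7, 12 → MatchID takes values {28, 26} — violation — fails.
(iv) {Referee, Score} -> MatchID: every LHS value maps to a single RHS value — holds.
(v) MatchID -> Score: MatchID=29: rows 1, 4, 6 → Score takes values {244, 236, 249} — violation; MatchID=28: rows 3, 7, 9, 10 → Score takes values {245, 248, 244} — violation; MatchID=18: rows 8, 13 → Score takes values {239, 244} — violation — fails.
2 of the 5 dependencies hold.

2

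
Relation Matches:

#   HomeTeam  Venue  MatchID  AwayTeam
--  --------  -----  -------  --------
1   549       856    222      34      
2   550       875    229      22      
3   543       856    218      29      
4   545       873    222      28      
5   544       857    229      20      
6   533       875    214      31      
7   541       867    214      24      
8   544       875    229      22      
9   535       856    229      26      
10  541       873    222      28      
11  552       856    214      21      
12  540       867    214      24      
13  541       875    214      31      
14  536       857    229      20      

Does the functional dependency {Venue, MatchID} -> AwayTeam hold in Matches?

(Venue=856, MatchID=222): row 1 → AwayTeam = 34 ✓
(Venue=875, MatchID=229): rows 2, 8 → AwayTeam = 22, 22 ✓
(Venue=856, MatchID=218): row 3 → AwayTeam = 29 ✓
(Venue=873, MatchID=222): rows 4, 10 → AwayTeam = 28, 28 ✓
(Venue=857, MatchID=229): rows 5, 14 → AwayTeam = 20, 20 ✓
(Venue=875, MatchID=214): rows 6, 13 → AwayTeam = 31, 31 ✓
(Venue=867, MatchID=214): rows 7, 12 → AwayTeam = 24, 24 ✓
(Venue=856, MatchID=229): row 9 → AwayTeam = 26 ✓
(Venue=856, MatchID=214): row 11 → AwayTeam = 21 ✓
Every {Venue, MatchID} value is associated with a single AwayTeam value, so {Venue, MatchID} -> AwayTeam holds.

Yes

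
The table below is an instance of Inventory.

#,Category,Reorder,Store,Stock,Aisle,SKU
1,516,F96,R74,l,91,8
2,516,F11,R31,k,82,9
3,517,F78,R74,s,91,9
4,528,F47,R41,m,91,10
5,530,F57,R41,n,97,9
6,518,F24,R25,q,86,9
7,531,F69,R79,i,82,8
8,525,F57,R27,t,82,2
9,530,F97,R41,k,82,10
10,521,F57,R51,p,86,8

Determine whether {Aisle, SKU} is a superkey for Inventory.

All 10 rows have distinct {Aisle, SKU} values, so {Aisle, SKU} → (all attributes) holds and {Aisle, SKU} is a superkey.

Yes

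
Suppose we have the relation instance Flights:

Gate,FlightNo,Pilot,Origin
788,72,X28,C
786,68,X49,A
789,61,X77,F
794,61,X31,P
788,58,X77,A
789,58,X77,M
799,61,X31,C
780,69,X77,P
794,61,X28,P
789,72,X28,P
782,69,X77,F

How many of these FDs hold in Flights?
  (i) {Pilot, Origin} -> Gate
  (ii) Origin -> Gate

0

(i) {Pilot, Origin} -> Gate: (Pilot=X77, Origin=F): 2 rows → Gate takes values {789, 782} — violation; (Pilot=X28, Origin=P): 2 rows → Gate takes values {794, 789} — violation — fails.
(ii) Origin -> Gate: Origin=C: 2 rows → Gate takes values {788, 799} — violation; Origin=A: 2 rows → Gate takes values {786, 788} — violation; Origin=F: 2 rows → Gate takes values {789, 782} — violation; Origin=P: 4 rows → Gate takes values {794, 780, 789} — violation — fails.
None of the 2 dependencies hold.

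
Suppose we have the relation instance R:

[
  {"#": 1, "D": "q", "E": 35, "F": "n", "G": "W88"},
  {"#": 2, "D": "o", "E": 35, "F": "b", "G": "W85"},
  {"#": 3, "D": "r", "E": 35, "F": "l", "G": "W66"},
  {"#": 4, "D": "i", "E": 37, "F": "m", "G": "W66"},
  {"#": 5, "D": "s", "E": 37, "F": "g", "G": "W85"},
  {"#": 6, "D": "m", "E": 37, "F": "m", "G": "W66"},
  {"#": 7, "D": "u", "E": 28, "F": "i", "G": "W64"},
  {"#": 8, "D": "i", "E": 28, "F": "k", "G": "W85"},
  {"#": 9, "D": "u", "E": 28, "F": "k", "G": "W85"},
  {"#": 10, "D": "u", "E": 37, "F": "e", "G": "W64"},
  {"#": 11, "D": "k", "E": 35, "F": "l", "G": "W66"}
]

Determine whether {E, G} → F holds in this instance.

(E=35, G=W88): row 1 → F = n ✓
(E=35, G=W85): row 2 → F = b ✓
(E=35, G=W66): rows 3, 11 → F = l, l ✓
(E=37, G=W66): rows 4, 6 → F = m, m ✓
(E=37, G=W85): row 5 → F = g ✓
(E=28, G=W64): row 7 → F = i ✓
(E=28, G=W85): rows 8, 9 → F = k, k ✓
(E=37, G=W64): row 10 → F = e ✓
Every {E, G} value is associated with a single F value, so {E, G} → F holds.

Yes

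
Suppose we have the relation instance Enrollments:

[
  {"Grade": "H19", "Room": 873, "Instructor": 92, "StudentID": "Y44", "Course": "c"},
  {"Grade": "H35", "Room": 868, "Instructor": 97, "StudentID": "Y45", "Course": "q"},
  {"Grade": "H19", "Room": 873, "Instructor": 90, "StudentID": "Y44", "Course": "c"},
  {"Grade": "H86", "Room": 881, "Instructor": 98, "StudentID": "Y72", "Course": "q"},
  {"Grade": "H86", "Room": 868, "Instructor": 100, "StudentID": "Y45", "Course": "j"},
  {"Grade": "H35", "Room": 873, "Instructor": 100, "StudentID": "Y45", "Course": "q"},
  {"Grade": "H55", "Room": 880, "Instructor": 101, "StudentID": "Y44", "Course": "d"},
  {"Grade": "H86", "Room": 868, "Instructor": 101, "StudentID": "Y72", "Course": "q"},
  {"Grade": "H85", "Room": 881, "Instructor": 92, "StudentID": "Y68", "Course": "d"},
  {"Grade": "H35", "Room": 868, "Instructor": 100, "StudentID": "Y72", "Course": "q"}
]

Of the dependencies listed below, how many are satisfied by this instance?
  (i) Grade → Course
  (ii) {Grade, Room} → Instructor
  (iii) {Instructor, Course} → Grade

(i) Grade → Course: Grade=H86: 3 rows → Course takes values {q, j} — violation — fails.
(ii) {Grade, Room} → Instructor: (Grade=H19, Room=873): 2 rows → Instructor takes values {92, 90} — violation; (Grade=H35, Room=868): 2 rows → Instructor takes values {97, 100} — violation; (Grade=H86, Room=868): 2 rows → Instructor takes values {100, 101} — violation — fails.
(iii) {Instructor, Course} → Grade: every LHS value maps to a single RHS value — holds.
1 of the 3 dependencies holds.

1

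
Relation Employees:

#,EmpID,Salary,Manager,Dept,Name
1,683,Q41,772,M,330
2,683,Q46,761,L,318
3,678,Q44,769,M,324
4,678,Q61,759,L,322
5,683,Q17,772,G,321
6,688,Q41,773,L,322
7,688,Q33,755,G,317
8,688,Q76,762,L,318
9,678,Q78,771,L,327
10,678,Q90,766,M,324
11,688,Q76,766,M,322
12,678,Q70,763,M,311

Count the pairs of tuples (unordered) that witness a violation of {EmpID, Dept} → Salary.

(EmpID=678, Dept=M): violating pairs (3,10), (3,12), (10,12) — 3 pairs.
(EmpID=678, Dept=L): violating pairs (4,9) — 1 pair.
(EmpID=688, Dept=L): violating pairs (6,8) — 1 pair.

5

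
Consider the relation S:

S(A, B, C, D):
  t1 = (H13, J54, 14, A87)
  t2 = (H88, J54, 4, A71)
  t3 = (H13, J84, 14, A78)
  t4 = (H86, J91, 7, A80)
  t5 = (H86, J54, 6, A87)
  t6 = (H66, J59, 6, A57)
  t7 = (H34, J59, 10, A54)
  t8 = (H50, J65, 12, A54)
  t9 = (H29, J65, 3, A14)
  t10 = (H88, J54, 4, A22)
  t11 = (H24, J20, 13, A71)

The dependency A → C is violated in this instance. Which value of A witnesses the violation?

H86

A=H13: rows 1, 3 → C = 14, 14 ✓
A=H88: rows 2, 10 → C = 4, 4 ✓
A=H86: rows 4, 5 → C takes values {7, 6} — violation
A=H66: row 6 → C = 6 ✓
A=H34: row 7 → C = 10 ✓
A=H50: row 8 → C = 12 ✓
A=H29: row 9 → C = 3 ✓
A=H24: row 11 → C = 13 ✓
The only A value with inconsistent C is A=H86.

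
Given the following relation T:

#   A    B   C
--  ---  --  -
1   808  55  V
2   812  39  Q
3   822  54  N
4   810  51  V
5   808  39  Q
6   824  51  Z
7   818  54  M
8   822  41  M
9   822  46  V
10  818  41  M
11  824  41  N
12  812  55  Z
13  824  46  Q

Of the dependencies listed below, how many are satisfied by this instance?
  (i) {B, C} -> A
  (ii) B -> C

(i) {B, C} -> A: (B=39, C=Q): rows 2, 5 → A takes values {812, 808} — violation; (B=41, C=M): rows 8, 10 → A takes values {822, 818} — violation — fails.
(ii) B -> C: B=55: rows 1, 12 → C takes values {V, Z} — violation; B=54: rows 3, 7 → C takes values {N, M} — violation; B=51: rows 4, 6 → C takes values {V, Z} — violation; B=41: rows 8, 10, 11 → C takes values {M, N} — violation; B=46: rows 9, 13 → C takes values {V, Q} — violation — fails.
None of the 2 dependencies hold.

0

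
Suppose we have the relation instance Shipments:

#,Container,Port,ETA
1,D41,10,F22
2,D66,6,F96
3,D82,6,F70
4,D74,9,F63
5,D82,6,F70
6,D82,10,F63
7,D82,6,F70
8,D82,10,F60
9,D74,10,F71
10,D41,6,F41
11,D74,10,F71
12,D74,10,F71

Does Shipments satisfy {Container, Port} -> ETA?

(Container=D41, Port=10): row 1 → ETA = F22 ✓
(Container=D66, Port=6): row 2 → ETA = F96 ✓
(Container=D82, Port=6): rows 3, 5, 7 → ETA = F70, F70, F70 ✓
(Container=D74, Port=9): row 4 → ETA = F63 ✓
(Container=D82, Port=10): rows 6, 8 → ETA takes values {F63, F60} — violation
(Container=D74, Port=10): rows 9, 11, 12 → ETA = F71, F71, F71 ✓
(Container=D41, Port=6): row 10 → ETA = F41 ✓
Two rows agree on {Container, Port} but differ on ETA, so {Container, Port} -> ETA does not hold.

No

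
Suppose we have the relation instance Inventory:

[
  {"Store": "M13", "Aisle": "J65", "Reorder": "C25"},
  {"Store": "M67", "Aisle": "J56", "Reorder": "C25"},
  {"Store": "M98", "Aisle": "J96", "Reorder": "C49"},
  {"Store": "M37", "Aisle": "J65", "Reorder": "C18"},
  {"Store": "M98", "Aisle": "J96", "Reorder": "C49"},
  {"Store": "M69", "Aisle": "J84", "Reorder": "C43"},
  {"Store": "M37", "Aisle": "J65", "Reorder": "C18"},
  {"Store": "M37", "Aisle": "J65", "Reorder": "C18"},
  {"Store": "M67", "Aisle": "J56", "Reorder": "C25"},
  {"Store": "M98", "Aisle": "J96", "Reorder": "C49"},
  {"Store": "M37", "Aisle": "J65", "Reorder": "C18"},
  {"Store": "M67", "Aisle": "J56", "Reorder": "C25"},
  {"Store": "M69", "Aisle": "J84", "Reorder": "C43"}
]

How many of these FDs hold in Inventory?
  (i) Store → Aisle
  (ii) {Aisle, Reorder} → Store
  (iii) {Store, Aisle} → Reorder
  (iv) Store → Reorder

(i) Store → Aisle: every LHS value maps to a single RHS value — holds.
(ii) {Aisle, Reorder} → Store: every LHS value maps to a single RHS value — holds.
(iii) {Store, Aisle} → Reorder: every LHS value maps to a single RHS value — holds.
(iv) Store → Reorder: every LHS value maps to a single RHS value — holds.
4 of the 4 dependencies hold.

4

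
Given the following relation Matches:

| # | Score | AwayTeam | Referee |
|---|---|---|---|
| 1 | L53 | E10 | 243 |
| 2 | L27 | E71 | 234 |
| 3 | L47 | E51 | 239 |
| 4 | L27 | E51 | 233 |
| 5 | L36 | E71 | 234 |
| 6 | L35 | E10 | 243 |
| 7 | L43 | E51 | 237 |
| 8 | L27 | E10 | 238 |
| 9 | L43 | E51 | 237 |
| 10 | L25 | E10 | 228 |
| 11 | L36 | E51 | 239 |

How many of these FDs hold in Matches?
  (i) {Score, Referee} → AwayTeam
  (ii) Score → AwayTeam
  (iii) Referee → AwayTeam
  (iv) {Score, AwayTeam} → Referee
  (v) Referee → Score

(i) {Score, Referee} → AwayTeam: every LHS value maps to a single RHS value — holds.
(ii) Score → AwayTeam: Score=L27: rows 2, 4, 8 → AwayTeam takes values {E71, E51, E10} — violation; Score=L36: rows 5, 11 → AwayTeam takes values {E71, E51} — violation — fails.
(iii) Referee → AwayTeam: every LHS value maps to a single RHS value — holds.
(iv) {Score, AwayTeam} → Referee: every LHS value maps to a single RHS value — holds.
(v) Referee → Score: Referee=243: rows 1, 6 → Score takes values {L53, L35} — violation; Referee=234: rows 2, 5 → Score takes values {L27, L36} — violation; Referee=239: rows 3, 11 → Score takes values {L47, L36} — violation — fails.
3 of the 5 dependencies hold.

3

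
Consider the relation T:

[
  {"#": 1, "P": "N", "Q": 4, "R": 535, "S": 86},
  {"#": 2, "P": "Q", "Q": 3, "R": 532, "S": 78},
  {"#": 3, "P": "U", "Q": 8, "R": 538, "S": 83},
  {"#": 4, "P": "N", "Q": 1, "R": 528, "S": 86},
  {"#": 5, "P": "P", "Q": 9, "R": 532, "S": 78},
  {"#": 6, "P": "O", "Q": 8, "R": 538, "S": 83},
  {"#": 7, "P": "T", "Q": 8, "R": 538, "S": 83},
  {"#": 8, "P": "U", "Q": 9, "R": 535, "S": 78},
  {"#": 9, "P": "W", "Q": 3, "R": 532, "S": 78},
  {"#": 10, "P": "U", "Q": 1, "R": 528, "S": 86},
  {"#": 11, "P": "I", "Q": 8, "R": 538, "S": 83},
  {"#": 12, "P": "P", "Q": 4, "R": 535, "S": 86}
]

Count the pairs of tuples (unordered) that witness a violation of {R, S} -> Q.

(R=535, S=86): all 2 rows agree on Q — 0 pairs.
(R=532, S=78): violating pairs (2,5), (5,9) — 2 pairs.
(R=538, S=83): all 4 rows agree on Q — 0 pairs.
(R=528, S=86): all 2 rows agree on Q — 0 pairs.

2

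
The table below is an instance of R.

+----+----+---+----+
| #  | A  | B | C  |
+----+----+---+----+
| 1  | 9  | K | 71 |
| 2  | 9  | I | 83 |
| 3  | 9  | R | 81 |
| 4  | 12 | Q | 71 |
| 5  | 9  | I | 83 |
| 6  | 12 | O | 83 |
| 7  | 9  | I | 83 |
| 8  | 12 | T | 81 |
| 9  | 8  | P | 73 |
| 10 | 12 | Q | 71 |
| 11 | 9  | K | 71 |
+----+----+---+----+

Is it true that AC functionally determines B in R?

Yes

(A=9, C=71): rows 1, 11 → B = K, K ✓
(A=9, C=83): rows 2, 5, 7 → B = I, I, I ✓
(A=9, C=81): row 3 → B = R ✓
(A=12, C=71): rows 4, 10 → B = Q, Q ✓
(A=12, C=83): row 6 → B = O ✓
(A=12, C=81): row 8 → B = T ✓
(A=8, C=73): row 9 → B = P ✓
Every AC value is associated with a single B value, so AC -> B holds.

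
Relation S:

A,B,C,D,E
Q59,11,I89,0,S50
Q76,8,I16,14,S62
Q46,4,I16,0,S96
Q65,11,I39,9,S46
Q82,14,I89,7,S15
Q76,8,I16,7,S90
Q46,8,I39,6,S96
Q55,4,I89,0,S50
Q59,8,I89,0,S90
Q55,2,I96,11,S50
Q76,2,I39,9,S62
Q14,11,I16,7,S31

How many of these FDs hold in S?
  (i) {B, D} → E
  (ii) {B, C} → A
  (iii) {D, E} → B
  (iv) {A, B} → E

(i) {B, D} → E: (B=4, D=0): 2 rows → E takes values {S96, S50} — violation — fails.
(ii) {B, C} → A: every LHS value maps to a single RHS value — holds.
(iii) {D, E} → B: (D=0, E=S50): 2 rows → B takes values {11, 4} — violation — fails.
(iv) {A, B} → E: (A=Q76, B=8): 2 rows → E takes values {S62, S90} — violation — fails.
1 of the 4 dependencies holds.

1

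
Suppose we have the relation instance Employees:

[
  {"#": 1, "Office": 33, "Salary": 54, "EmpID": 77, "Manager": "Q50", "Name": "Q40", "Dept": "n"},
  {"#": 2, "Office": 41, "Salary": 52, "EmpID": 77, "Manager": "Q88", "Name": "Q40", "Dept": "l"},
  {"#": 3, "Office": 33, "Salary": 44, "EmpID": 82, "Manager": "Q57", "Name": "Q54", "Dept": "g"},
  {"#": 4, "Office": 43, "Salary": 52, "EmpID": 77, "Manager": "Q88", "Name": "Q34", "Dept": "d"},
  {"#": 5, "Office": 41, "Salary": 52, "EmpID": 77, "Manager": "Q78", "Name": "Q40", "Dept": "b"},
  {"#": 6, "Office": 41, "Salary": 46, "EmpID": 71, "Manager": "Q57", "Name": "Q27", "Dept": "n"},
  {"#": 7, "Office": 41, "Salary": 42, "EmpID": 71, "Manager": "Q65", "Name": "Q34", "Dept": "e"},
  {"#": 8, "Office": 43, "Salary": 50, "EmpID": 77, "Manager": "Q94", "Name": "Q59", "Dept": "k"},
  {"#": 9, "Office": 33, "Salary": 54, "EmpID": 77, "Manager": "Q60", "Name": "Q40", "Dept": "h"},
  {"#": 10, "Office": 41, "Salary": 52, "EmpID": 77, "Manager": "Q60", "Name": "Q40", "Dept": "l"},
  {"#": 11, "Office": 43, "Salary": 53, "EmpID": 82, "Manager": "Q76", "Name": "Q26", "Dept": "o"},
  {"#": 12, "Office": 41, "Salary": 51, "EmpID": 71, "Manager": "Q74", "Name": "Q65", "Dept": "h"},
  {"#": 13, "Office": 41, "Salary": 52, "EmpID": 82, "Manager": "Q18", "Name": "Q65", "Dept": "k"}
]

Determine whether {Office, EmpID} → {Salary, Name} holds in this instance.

(Office=33, EmpID=77): rows 1, 9 → {Salary,Name} = (54, Q40), (54, Q40) ✓
(Office=41, EmpID=77): rows 2, 5, 10 → {Salary,Name} = (52, Q40), (52, Q40), (52, Q40) ✓
(Office=33, EmpID=82): row 3 → {Salary,Name} = (44, Q54) ✓
(Office=43, EmpID=77): rows 4, 8 → {Salary,Name} takes values {(52, Q34), (50, Q59)} — violation
(Office=41, EmpID=71): rows 6, 7, 12 → {Salary,Name} takes values {(46, Q27), (42, Q34), (51, Q65)} — violation
(Office=43, EmpID=82): row 11 → {Salary,Name} = (53, Q26) ✓
(Office=41, EmpID=82): row 13 → {Salary,Name} = (52, Q65) ✓
Two rows agree on {Office, EmpID} but differ on {Salary, Name}, so {Office, EmpID} → {Salary, Name} does not hold.

No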